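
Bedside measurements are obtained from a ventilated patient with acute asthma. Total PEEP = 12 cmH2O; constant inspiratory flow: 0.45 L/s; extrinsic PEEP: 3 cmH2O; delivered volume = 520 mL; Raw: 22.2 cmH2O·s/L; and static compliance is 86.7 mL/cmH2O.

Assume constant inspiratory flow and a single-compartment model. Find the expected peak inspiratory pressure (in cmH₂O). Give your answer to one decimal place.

Total PEEP = 12 cmH2O (set 3 + intrinsic 9); this is the baseline alveolar pressure.
Equation of motion (constant flow): PIP = Vt/C + R·V̇ + PEEP.
PIP = 520/86.7 + 22.2×0.45 + 12 = 5.998 + 9.99 + 12 = 27.988 cmH2O.

28.0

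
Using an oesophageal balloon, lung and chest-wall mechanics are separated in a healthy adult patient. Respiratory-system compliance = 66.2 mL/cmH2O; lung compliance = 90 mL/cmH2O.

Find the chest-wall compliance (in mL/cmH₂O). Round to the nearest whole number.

250

1/Ccw = 1/Crs − 1/CL.
1/Ccw = 1/66.2 − 1/90 = 0.003995.
Ccw = 250.31 mL/cmH2O.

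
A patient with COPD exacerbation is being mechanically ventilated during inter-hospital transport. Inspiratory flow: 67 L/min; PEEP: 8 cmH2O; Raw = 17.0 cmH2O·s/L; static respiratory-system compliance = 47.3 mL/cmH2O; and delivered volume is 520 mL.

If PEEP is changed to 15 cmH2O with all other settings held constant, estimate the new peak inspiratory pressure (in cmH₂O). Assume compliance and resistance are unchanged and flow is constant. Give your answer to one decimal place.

45.0

Flow: 67 L/min ÷ 60 = 1.1167 L/s.
PIP = Vt/C + R·V̇ + PEEP (constant-flow equation of motion).
Only the baseline term changes: ΔPIP = ΔPEEP = 15 − 8 = 7.0 cmH2O.
Original PIP = 520/47.3 + 17.0×1.1167 + 8 = 37.978 cmH2O; new PIP = 37.978 + (7.0) = 44.978 cmH2O.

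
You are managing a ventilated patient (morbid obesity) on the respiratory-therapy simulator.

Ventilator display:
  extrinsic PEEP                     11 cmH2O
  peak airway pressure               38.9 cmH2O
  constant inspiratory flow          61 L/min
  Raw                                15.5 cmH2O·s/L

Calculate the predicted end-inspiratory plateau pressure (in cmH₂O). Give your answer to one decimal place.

23.1

Flow: 61 L/min ÷ 60 = 1.0167 L/s.
Pplat = PIP − Raw × flow = 38.9 − 15.5 × 1.0167 = 38.9 − 15.759 = 23.141 cmH2O.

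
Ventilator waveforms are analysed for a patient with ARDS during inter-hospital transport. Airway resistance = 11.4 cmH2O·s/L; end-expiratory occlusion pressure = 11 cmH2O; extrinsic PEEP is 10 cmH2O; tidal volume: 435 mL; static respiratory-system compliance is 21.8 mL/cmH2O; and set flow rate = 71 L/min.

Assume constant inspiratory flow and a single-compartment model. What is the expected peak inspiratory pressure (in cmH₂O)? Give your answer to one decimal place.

Flow: 71 L/min ÷ 60 = 1.1833 L/s.
Total PEEP = 11 cmH2O (set 10 + intrinsic 1); this is the baseline alveolar pressure.
Equation of motion (constant flow): PIP = Vt/C + R·V̇ + PEEP.
PIP = 435/21.8 + 11.4×1.1833 + 11 = 19.954 + 13.49 + 11 = 44.444 cmH2O.

44.4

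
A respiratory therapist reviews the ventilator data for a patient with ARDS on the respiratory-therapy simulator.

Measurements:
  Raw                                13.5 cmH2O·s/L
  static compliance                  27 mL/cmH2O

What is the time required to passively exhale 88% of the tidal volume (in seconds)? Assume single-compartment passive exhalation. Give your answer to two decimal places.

τ = R × C = 13.5 × 27 mL/cmH2O = 13.5 × 0.027 L/cmH2O = 0.3645 s.
Exhaled fraction f = 1 − e^(−t/τ) → t = −τ·ln(1 − f) = −0.3645·ln(0.12) = 0.7728 s.

0.77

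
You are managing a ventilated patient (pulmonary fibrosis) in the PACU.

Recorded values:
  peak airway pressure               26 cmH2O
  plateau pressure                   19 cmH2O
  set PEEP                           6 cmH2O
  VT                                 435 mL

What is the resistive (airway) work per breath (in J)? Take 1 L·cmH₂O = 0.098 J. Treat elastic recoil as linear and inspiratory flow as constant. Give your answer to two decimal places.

With constant inspiratory flow the resistive pressure is constant at PIP − Pplat = 26 − 19 = 7.0 cmH2O, so resistive work = 7.0 × 0.435 = 3.045 L·cmH2O.
× 0.098 J/(L·cmH2O) → 0.2984 J.

0.30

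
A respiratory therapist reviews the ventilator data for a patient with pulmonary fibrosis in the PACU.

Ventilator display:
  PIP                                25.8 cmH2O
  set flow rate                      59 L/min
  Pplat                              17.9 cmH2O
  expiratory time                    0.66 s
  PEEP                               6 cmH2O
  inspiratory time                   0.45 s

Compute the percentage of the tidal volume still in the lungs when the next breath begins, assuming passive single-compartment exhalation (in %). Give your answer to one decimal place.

Flow: 59 L/min ÷ 60 = 0.9833 L/s.
Vt = flow × Ti = 0.9833 L/s × 0.45 s × 1000 mL/L = 442.49 mL.
R = (PIP − Pplat)/V̇ = (25.8 − 17.9) / 0.9833 = 7.9/0.9833 = 8.034 cmH2O·s/L.
C = Vt/(Pplat − PEEP) = 442.49 / (17.9 − 6) = 442.49/11.9 = 37.184 mL/cmH2O.
τ = R × C = 8.034 × 0.03718 L/cmH2O = 0.2987 s.
Fraction remaining at end-expiration = e^(−Te/τ) = e^(−0.66/0.2987) = 0.1097 → 10.97%.

11.0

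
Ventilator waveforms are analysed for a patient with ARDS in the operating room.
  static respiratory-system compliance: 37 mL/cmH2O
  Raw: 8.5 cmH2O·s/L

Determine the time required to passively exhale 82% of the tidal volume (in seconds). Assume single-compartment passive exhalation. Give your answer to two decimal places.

0.54

τ = R × C = 8.5 × 37 mL/cmH2O = 8.5 × 0.037 L/cmH2O = 0.3145 s.
Exhaled fraction f = 1 − e^(−t/τ) → t = −τ·ln(1 − f) = −0.3145·ln(0.18) = 0.5393 s.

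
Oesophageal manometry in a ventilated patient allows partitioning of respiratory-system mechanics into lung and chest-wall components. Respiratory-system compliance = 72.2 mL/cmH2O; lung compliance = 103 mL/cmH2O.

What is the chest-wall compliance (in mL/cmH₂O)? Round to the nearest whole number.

1/Ccw = 1/Crs − 1/CL.
1/Ccw = 1/72.2 − 1/103 = 0.004142.
Ccw = 241.43 mL/cmH2O.

241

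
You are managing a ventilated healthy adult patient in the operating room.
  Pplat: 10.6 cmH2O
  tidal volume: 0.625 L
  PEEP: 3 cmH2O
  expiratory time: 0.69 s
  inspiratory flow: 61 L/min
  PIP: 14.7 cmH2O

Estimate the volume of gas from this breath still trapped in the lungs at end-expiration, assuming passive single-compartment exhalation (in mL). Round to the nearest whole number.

Flow: 61 L/min ÷ 60 = 1.0167 L/s.
R = (PIP − Pplat)/V̇ = (14.7 − 10.6) / 1.0167 = 4.1/1.0167 = 4.033 cmH2O·s/L.
C = Vt/(Pplat − PEEP) = 625.0 / (10.6 − 3) = 625.0/7.6 = 82.237 mL/cmH2O.
τ = R × C = 4.033 × 0.08224 L/cmH2O = 0.3317 s.
Fraction remaining = e^(−Te/τ) = e^(−0.69/0.3317) = 0.1249.
Trapped volume = 625.0 × 0.1249 = 78.063 mL.

78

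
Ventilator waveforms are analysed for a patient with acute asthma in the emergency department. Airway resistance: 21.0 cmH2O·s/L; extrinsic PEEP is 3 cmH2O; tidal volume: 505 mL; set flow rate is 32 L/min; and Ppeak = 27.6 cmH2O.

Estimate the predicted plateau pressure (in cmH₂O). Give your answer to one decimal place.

Flow: 32 L/min ÷ 60 = 0.5333 L/s.
Pplat = PIP − Raw × flow = 27.6 − 21.0 × 0.5333 = 27.6 − 11.199 = 16.401 cmH2O.

16.4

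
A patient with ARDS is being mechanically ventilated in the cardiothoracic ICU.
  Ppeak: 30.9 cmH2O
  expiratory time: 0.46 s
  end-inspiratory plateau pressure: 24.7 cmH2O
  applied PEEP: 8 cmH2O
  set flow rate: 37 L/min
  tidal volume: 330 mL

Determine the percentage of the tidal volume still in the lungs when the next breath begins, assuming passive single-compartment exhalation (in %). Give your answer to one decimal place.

9.9

Flow: 37 L/min ÷ 60 = 0.6167 L/s.
R = (PIP − Pplat)/V̇ = (30.9 − 24.7) / 0.6167 = 6.2/0.6167 = 10.054 cmH2O·s/L.
C = Vt/(Pplat − PEEP) = 330.0 / (24.7 − 8) = 330.0/16.7 = 19.76 mL/cmH2O.
τ = R × C = 10.054 × 0.01976 L/cmH2O = 0.1987 s.
Fraction remaining at end-expiration = e^(−Te/τ) = e^(−0.46/0.1987) = 0.09876 → 9.876%.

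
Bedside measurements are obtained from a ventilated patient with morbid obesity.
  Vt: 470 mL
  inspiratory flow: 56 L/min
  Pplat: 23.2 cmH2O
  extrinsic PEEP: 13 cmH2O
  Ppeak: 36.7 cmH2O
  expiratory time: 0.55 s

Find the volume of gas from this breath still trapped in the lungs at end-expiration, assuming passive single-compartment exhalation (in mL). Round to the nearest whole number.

Flow: 56 L/min ÷ 60 = 0.9333 L/s.
R = (PIP − Pplat)/V̇ = (36.7 − 23.2) / 0.9333 = 13.5/0.9333 = 14.465 cmH2O·s/L.
C = Vt/(Pplat − PEEP) = 470.0 / (23.2 − 13) = 470.0/10.2 = 46.078 mL/cmH2O.
τ = R × C = 14.465 × 0.04608 L/cmH2O = 0.6665 s.
Fraction remaining = e^(−Te/τ) = e^(−0.55/0.6665) = 0.4381.
Trapped volume = 470.0 × 0.4381 = 205.91 mL.

206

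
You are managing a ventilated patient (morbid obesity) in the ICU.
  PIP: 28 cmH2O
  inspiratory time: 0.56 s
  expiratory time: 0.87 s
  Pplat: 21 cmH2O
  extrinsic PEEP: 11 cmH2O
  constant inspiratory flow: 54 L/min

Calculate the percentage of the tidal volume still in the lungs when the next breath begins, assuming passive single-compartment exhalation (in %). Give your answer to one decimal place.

Flow: 54 L/min ÷ 60 = 0.9 L/s.
Vt = flow × Ti = 0.9 L/s × 0.56 s × 1000 mL/L = 504.0 mL.
R = (PIP − Pplat)/V̇ = (28 − 21) / 0.9 = 7.0/0.9 = 7.778 cmH2O·s/L.
C = Vt/(Pplat − PEEP) = 504.0 / (21 − 11) = 504.0/10.0 = 50.4 mL/cmH2O.
τ = R × C = 7.778 × 0.0504 L/cmH2O = 0.392 s.
Fraction remaining at end-expiration = e^(−Te/τ) = e^(−0.87/0.392) = 0.1087 → 10.87%.

10.9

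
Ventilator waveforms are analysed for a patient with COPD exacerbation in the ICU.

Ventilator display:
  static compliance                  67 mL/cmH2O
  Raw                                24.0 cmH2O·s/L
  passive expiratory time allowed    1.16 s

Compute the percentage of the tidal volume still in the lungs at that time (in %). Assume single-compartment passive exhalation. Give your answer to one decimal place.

τ = R × C = 24.0 × 67 mL/cmH2O = 24.0 × 0.067 L/cmH2O = 1.608 s.
Passive exhalation: V(t)/V₀ = e^(−t/τ) = e^(−1.16/1.608) = 0.4861.
Fraction remaining = 0.4861 → 48.61%.

48.6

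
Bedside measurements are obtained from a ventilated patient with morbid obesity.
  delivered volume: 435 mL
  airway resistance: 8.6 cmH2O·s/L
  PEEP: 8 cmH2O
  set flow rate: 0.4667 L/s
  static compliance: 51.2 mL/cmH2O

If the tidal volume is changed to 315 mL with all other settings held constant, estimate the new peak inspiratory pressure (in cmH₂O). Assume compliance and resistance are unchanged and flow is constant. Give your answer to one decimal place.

18.2

PIP = Vt/C + R·V̇ + PEEP (constant-flow equation of motion).
Only the elastic term changes: ΔPIP = ΔVt / C = (315 − 435) / 51.2 = -2.344 cmH2O.
Original PIP = 435/51.2 + 8.6×0.4667 + 8 = 20.51 cmH2O; new PIP = 20.51 + (-2.344) = 18.166 cmH2O.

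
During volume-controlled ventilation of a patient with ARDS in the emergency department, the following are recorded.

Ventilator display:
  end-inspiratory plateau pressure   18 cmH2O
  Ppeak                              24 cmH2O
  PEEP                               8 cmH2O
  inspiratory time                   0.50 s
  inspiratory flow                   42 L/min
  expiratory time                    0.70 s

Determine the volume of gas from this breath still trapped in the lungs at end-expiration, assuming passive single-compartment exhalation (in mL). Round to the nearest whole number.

Flow: 42 L/min ÷ 60 = 0.7 L/s.
Vt = flow × Ti = 0.7 L/s × 0.50 s × 1000 mL/L = 350.0 mL.
R = (PIP − Pplat)/V̇ = (24 − 18) / 0.7 = 6.0/0.7 = 8.571 cmH2O·s/L.
C = Vt/(Pplat − PEEP) = 350.0 / (18 − 8) = 350.0/10.0 = 35.0 mL/cmH2O.
τ = R × C = 8.571 × 0.035 L/cmH2O = 0.3 s.
Fraction remaining = e^(−Te/τ) = e^(−0.70/0.3) = 0.09697.
Trapped volume = 350.0 × 0.09697 = 33.94 mL.

34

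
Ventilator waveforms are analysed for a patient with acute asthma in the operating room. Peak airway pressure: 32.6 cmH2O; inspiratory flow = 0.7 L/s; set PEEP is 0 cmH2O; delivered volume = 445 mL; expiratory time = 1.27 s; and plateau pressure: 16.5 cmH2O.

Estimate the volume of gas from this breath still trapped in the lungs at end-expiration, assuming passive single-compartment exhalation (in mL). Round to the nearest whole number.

R = (PIP − Pplat)/V̇ = (32.6 − 16.5) / 0.7 = 16.1/0.7 = 23.0 cmH2O·s/L.
C = Vt/(Pplat − PEEP) = 445.0 / (16.5 − 0) = 445.0/16.5 = 26.97 mL/cmH2O.
τ = R × C = 23.0 × 0.02697 L/cmH2O = 0.6203 s.
Fraction remaining = e^(−Te/τ) = e^(−1.27/0.6203) = 0.1291.
Trapped volume = 445.0 × 0.1291 = 57.45 mL.

57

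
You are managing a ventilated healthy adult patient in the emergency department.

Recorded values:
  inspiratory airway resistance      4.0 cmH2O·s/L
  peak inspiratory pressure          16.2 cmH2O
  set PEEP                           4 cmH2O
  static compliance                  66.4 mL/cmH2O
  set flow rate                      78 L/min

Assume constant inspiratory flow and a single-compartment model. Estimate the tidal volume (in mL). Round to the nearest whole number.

Flow: 78 L/min ÷ 60 = 1.3 L/s.
Equation of motion (constant flow): PIP = Vt/C + R·V̇ + PEEP.
Vt/C = PIP − R·V̇ − PEEP = 16.2 − 5.2 − 4 = 7.0 cmH2O.
Vt = C × 7.0 = 66.4 × 7.0 = 464.8 mL.

465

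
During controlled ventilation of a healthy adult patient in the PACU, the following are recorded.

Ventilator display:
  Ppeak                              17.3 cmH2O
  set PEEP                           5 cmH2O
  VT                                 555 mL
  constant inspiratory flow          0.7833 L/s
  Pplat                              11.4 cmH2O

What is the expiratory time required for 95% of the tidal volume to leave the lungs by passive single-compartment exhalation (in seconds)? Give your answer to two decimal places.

1.96

R = (PIP − Pplat)/V̇ = (17.3 − 11.4) / 0.7833 = 5.9/0.7833 = 7.532 cmH2O·s/L.
C = Vt/(Pplat − PEEP) = 555.0 / (11.4 − 5) = 555.0/6.4 = 86.719 mL/cmH2O.
τ = R × C = 7.532 × 0.08672 L/cmH2O = 0.6532 s.
t = −τ·ln(1 − 0.95) = −0.6532·ln(0.05) = 1.957 s.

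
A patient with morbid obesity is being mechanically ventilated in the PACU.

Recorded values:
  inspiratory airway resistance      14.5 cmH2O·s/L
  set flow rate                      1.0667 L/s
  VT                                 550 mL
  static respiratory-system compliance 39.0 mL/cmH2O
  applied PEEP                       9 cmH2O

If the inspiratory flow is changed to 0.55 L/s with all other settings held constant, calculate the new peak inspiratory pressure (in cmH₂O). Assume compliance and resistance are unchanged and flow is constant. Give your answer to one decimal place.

31.1

PIP = Vt/C + R·V̇ + PEEP (constant-flow equation of motion).
Only the resistive term changes: ΔPIP = R × ΔV̇ = 14.5 × (0.55 − 1.0667) = 14.5 × -0.5167 = -7.492 cmH2O.
Original PIP = 550/39.0 + 14.5×1.0667 + 9 = 38.57 cmH2O; new PIP = 38.57 + (-7.492) = 31.078 cmH2O.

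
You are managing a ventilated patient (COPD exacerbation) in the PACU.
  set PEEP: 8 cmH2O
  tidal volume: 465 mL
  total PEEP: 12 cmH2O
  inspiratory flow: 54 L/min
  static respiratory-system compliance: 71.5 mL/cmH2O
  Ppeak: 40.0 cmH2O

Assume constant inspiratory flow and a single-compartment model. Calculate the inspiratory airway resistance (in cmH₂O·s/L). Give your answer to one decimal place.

Flow: 54 L/min ÷ 60 = 0.9 L/s.
Total PEEP = 12 cmH2O (set 8 + intrinsic 4); this is the baseline alveolar pressure.
Equation of motion (constant flow): PIP = Vt/C + R·V̇ + PEEP.
R·V̇ = PIP − Vt/C − PEEP = 40.0 − 465/71.5 − 12 = 40.0 − 6.503 − 12 = 21.497 cmH2O.
R = 21.497 / 0.9 = 23.886 cmH2O·s/L.

23.9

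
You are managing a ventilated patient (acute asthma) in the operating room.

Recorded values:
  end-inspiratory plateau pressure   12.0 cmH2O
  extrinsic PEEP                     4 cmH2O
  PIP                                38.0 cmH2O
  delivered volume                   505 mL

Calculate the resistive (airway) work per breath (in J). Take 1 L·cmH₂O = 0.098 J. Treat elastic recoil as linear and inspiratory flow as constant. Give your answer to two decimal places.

1.29

With constant inspiratory flow the resistive pressure is constant at PIP − Pplat = 38.0 − 12.0 = 26.0 cmH2O, so resistive work = 26.0 × 0.505 = 13.13 L·cmH2O.
× 0.098 J/(L·cmH2O) → 1.287 J.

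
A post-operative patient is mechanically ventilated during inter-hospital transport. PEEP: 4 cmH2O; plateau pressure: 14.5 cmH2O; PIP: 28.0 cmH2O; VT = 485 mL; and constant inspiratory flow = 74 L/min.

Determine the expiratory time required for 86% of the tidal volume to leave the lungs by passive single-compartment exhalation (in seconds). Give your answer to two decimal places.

Flow: 74 L/min ÷ 60 = 1.2333 L/s.
R = (PIP − Pplat)/V̇ = (28.0 − 14.5) / 1.2333 = 13.5/1.2333 = 10.946 cmH2O·s/L.
C = Vt/(Pplat − PEEP) = 485.0 / (14.5 − 4) = 485.0/10.5 = 46.19 mL/cmH2O.
τ = R × C = 10.946 × 0.04619 L/cmH2O = 0.5056 s.
t = −τ·ln(1 − 0.86) = −0.5056·ln(0.14) = 0.9941 s.

0.99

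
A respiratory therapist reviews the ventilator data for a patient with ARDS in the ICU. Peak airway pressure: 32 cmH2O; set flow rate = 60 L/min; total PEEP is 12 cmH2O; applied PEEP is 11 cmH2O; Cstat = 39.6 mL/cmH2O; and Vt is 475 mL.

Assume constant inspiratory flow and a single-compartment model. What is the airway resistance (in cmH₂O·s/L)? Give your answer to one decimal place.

8.0

Flow: 60 L/min ÷ 60 = 1 L/s.
Total PEEP = 12 cmH2O (set 11 + intrinsic 1); this is the baseline alveolar pressure.
Equation of motion (constant flow): PIP = Vt/C + R·V̇ + PEEP.
R·V̇ = PIP − Vt/C − PEEP = 32 − 475/39.6 − 12 = 32 − 11.995 − 12 = 8.005 cmH2O.
R = 8.005 / 1 = 8.005 cmH2O·s/L.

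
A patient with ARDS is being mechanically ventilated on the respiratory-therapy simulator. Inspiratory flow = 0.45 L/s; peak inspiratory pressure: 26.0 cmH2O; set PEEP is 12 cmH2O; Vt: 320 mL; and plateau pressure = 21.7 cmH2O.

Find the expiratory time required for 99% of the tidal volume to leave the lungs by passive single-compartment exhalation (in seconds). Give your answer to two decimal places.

R = (PIP − Pplat)/V̇ = (26.0 − 21.7) / 0.45 = 4.3/0.45 = 9.556 cmH2O·s/L.
C = Vt/(Pplat − PEEP) = 320.0 / (21.7 − 12) = 320.0/9.7 = 32.99 mL/cmH2O.
τ = R × C = 9.556 × 0.03299 L/cmH2O = 0.3153 s.
t = −τ·ln(1 − 0.99) = −0.3153·ln(0.01) = 1.452 s.

1.45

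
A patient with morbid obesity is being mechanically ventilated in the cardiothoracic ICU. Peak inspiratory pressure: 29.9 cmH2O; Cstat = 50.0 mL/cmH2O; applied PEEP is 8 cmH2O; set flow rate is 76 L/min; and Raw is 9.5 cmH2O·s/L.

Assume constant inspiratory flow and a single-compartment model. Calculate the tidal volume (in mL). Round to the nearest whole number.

Flow: 76 L/min ÷ 60 = 1.2667 L/s.
Equation of motion (constant flow): PIP = Vt/C + R·V̇ + PEEP.
Vt/C = PIP − R·V̇ − PEEP = 29.9 − 12.034 − 8 = 9.866 cmH2O.
Vt = C × 9.866 = 50.0 × 9.866 = 493.3 mL.

493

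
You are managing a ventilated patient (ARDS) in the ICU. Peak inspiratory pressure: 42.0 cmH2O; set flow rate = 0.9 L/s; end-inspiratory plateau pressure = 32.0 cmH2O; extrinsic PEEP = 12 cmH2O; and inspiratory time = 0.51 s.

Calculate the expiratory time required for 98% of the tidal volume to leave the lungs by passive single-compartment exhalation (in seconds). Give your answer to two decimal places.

1.00

Vt = flow × Ti = 0.9 L/s × 0.51 s × 1000 mL/L = 459.0 mL.
R = (PIP − Pplat)/V̇ = (42.0 − 32.0) / 0.9 = 10.0/0.9 = 11.111 cmH2O·s/L.
C = Vt/(Pplat − PEEP) = 459.0 / (32.0 − 12) = 459.0/20.0 = 22.95 mL/cmH2O.
τ = R × C = 11.111 × 0.02295 L/cmH2O = 0.255 s.
t = −τ·ln(1 − 0.98) = −0.255·ln(0.02) = 0.9976 s.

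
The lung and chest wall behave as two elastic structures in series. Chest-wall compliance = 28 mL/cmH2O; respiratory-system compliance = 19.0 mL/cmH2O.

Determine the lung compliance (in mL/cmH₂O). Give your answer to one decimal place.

59.1

1/CL = 1/Crs − 1/Ccw.
1/CL = 1/19.0 − 1/28 = 0.01692.
CL = 59.102 mL/cmH2O.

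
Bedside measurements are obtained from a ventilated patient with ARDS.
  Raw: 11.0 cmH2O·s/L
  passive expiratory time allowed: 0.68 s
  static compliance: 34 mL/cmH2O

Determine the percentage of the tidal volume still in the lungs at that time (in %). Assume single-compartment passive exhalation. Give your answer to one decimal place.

τ = R × C = 11.0 × 34 mL/cmH2O = 11.0 × 0.034 L/cmH2O = 0.374 s.
Passive exhalation: V(t)/V₀ = e^(−t/τ) = e^(−0.68/0.374) = 0.1623.
Fraction remaining = 0.1623 → 16.23%.

16.2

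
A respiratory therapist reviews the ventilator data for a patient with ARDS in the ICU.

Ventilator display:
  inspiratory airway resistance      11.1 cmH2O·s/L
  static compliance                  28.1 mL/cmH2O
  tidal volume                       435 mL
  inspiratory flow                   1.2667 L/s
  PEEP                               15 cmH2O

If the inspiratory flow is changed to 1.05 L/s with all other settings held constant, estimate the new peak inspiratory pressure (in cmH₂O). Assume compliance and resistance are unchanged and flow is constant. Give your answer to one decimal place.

42.1

PIP = Vt/C + R·V̇ + PEEP (constant-flow equation of motion).
Only the resistive term changes: ΔPIP = R × ΔV̇ = 11.1 × (1.05 − 1.2667) = 11.1 × -0.2167 = -2.405 cmH2O.
Original PIP = 435/28.1 + 11.1×1.2667 + 15 = 44.541 cmH2O; new PIP = 44.541 + (-2.405) = 42.136 cmH2O.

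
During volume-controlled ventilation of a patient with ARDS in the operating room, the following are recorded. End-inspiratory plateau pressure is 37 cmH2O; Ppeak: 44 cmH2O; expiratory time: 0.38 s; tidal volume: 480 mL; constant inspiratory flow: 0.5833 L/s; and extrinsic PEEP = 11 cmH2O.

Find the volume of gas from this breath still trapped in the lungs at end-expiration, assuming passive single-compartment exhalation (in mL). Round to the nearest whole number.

R = (PIP − Pplat)/V̇ = (44 − 37) / 0.5833 = 7.0/0.5833 = 12.001 cmH2O·s/L.
C = Vt/(Pplat − PEEP) = 480.0 / (37 − 11) = 480.0/26.0 = 18.462 mL/cmH2O.
τ = R × C = 12.001 × 0.01846 L/cmH2O = 0.2215 s.
Fraction remaining = e^(−Te/τ) = e^(−0.38/0.2215) = 0.1799.
Trapped volume = 480.0 × 0.1799 = 86.352 mL.

86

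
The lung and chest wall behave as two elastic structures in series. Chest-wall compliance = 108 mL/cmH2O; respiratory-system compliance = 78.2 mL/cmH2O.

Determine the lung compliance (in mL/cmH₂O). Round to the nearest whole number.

1/CL = 1/Crs − 1/Ccw.
1/CL = 1/78.2 − 1/108 = 0.003528.
CL = 283.45 mL/cmH2O.

283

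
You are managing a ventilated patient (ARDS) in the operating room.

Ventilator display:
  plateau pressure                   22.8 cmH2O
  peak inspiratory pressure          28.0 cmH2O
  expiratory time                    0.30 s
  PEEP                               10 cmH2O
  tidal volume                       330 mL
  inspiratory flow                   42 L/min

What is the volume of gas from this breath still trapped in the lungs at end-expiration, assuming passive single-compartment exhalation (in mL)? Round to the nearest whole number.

69

Flow: 42 L/min ÷ 60 = 0.7 L/s.
R = (PIP − Pplat)/V̇ = (28.0 − 22.8) / 0.7 = 5.2/0.7 = 7.429 cmH2O·s/L.
C = Vt/(Pplat − PEEP) = 330.0 / (22.8 − 10) = 330.0/12.8 = 25.781 mL/cmH2O.
τ = R × C = 7.429 × 0.02578 L/cmH2O = 0.1915 s.
Fraction remaining = e^(−Te/τ) = e^(−0.30/0.1915) = 0.2088.
Trapped volume = 330.0 × 0.2088 = 68.904 mL.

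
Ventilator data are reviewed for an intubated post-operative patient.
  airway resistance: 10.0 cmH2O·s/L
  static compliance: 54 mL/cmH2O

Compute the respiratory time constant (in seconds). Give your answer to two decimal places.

0.54

τ = R × C = 10.0 × 54 mL/cmH2O = 10.0 × 0.054 L/cmH2O = 0.54 s.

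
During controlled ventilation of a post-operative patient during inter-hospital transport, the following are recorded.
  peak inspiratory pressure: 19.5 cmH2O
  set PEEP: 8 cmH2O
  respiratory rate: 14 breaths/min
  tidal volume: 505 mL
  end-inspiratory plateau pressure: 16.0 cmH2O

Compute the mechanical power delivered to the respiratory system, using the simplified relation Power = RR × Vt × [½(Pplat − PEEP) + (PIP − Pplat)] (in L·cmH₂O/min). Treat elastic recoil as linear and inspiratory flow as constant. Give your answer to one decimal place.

Per-breath work = Vt × [½(Pplat−PEEP) + (PIP−Pplat)] = 0.505 × [0.5×8.0 + 3.5] = 0.505 × 7.5 = 3.788 L·cmH2O.
Power = 14 × 3.788 = 53.032 L·cmH2O/min.

53.0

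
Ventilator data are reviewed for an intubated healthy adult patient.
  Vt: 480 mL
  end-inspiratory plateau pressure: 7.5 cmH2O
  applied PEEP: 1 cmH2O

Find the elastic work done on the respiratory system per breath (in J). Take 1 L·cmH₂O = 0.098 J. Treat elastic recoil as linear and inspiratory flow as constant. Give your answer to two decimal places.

Elastic work ≈ ½ × (Pplat − PEEP) × Vt = 0.5 × (7.5 − 1) × 0.480 L = 0.5 × 6.5 × 0.480 = 1.56 L·cmH2O.
× 0.098 J/(L·cmH2O) → 0.1529 J.

0.15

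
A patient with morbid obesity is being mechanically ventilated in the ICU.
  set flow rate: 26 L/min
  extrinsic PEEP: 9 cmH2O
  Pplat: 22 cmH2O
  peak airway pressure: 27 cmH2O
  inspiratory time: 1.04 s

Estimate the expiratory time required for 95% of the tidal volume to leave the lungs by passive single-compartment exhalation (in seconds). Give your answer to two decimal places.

1.20

Flow: 26 L/min ÷ 60 = 0.4333 L/s.
Vt = flow × Ti = 0.4333 L/s × 1.04 s × 1000 mL/L = 450.63 mL.
R = (PIP − Pplat)/V̇ = (27 − 22) / 0.4333 = 5.0/0.4333 = 11.539 cmH2O·s/L.
C = Vt/(Pplat − PEEP) = 450.63 / (22 − 9) = 450.63/13.0 = 34.664 mL/cmH2O.
τ = R × C = 11.539 × 0.03466 L/cmH2O = 0.3999 s.
t = −τ·ln(1 − 0.95) = −0.3999·ln(0.05) = 1.198 s.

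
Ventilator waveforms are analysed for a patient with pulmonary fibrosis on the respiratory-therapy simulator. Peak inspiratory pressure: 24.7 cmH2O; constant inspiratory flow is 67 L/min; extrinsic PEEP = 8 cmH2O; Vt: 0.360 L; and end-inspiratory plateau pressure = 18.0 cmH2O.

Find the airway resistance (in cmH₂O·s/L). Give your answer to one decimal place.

6.0

Flow: 67 L/min ÷ 60 = 1.1167 L/s.
Raw = (PIP − Pplat) / flow = (24.7 − 18.0) / 1.1167 = 6.7 / 1.1167 = 6.0 cmH2O·s/L.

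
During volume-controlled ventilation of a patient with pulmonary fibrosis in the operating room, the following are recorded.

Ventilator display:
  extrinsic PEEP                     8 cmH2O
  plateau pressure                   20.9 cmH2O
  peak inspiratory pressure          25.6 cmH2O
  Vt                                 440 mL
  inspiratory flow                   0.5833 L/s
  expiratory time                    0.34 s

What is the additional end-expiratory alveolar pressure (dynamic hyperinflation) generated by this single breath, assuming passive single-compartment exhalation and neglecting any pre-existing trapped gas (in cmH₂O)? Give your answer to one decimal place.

3.7

R = (PIP − Pplat)/V̇ = (25.6 − 20.9) / 0.5833 = 4.7/0.5833 = 8.058 cmH2O·s/L.
C = Vt/(Pplat − PEEP) = 440.0 / (20.9 − 8) = 440.0/12.9 = 34.109 mL/cmH2O.
τ = R × C = 8.058 × 0.03411 L/cmH2O = 0.2749 s.
Fraction remaining = e^(−Te/τ) = e^(−0.34/0.2749) = 0.2903; trapped volume = 440.0 × 0.2903 = 127.73 mL.
Additional alveolar pressure from trapping ≈ V_trapped / C = 127.73 / 34.109 = 3.745 cmH2O.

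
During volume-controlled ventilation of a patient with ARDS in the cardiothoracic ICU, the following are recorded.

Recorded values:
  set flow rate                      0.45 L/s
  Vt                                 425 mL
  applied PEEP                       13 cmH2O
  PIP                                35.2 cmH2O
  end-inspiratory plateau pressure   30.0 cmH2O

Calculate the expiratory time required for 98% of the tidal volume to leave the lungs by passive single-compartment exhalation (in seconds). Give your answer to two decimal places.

1.13

R = (PIP − Pplat)/V̇ = (35.2 − 30.0) / 0.45 = 5.2/0.45 = 11.556 cmH2O·s/L.
C = Vt/(Pplat − PEEP) = 425.0 / (30.0 − 13) = 425.0/17.0 = 25.0 mL/cmH2O.
τ = R × C = 11.556 × 0.025 L/cmH2O = 0.2889 s.
t = −τ·ln(1 − 0.98) = −0.2889·ln(0.02) = 1.13 s.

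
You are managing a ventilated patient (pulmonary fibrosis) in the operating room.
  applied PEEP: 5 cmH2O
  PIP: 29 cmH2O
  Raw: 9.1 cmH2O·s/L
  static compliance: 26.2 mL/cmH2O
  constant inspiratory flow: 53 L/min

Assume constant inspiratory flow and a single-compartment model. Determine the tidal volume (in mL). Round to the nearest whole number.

Flow: 53 L/min ÷ 60 = 0.8833 L/s.
Equation of motion (constant flow): PIP = Vt/C + R·V̇ + PEEP.
Vt/C = PIP − R·V̇ − PEEP = 29 − 8.038 − 5 = 15.962 cmH2O.
Vt = C × 15.962 = 26.2 × 15.962 = 418.2 mL.

418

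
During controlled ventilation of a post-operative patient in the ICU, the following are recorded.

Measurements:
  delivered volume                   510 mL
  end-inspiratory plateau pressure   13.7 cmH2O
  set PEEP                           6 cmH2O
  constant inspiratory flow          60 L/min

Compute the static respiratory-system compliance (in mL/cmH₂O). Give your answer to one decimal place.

Cstat = Vt / (Pplat − PEEP) = 510 / (13.7 − 6) = 510 / 7.7 = 66.234 mL/cmH2O.

66.2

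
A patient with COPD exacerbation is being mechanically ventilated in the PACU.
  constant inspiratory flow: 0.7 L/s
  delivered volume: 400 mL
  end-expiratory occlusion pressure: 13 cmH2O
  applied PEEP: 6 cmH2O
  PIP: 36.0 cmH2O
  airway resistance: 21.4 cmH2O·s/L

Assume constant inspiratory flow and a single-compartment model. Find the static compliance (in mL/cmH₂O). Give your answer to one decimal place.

Total PEEP = 13 cmH2O (set 6 + intrinsic 7); this is the baseline alveolar pressure.
Equation of motion (constant flow): PIP = Vt/C + R·V̇ + PEEP.
Vt/C = PIP − R·V̇ − PEEP = 36.0 − 21.4×0.7 − 13 = 36.0 − 14.98 − 13 = 8.02 cmH2O.
C = Vt / 8.02 = 400 / 8.02 = 49.875 mL/cmH2O.

49.9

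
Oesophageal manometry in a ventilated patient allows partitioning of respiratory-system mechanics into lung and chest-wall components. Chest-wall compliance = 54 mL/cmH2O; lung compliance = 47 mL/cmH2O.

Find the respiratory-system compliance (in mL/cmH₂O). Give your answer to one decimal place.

25.1

Lung and chest wall are elastances in series: 1/Crs = 1/CL + 1/Ccw.
1/Crs = 1/47 + 1/54 = 0.0398.
Crs = 25.126 mL/cmH2O.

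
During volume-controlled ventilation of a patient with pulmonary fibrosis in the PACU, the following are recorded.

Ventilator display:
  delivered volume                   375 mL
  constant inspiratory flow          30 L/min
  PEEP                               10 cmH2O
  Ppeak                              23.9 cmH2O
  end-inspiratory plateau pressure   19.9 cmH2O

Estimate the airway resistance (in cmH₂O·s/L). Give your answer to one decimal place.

8.0

Flow: 30 L/min ÷ 60 = 0.5 L/s.
Raw = (PIP − Pplat) / flow = (23.9 − 19.9) / 0.5 = 4.0 / 0.5 = 8.0 cmH2O·s/L.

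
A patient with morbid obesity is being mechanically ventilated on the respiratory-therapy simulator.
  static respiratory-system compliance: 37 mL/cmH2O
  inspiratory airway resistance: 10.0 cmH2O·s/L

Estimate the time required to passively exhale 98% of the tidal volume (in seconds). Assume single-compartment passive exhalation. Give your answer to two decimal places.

τ = R × C = 10.0 × 37 mL/cmH2O = 10.0 × 0.037 L/cmH2O = 0.37 s.
Exhaled fraction f = 1 − e^(−t/τ) → t = −τ·ln(1 − f) = −0.37·ln(0.02) = 1.447 s.

1.45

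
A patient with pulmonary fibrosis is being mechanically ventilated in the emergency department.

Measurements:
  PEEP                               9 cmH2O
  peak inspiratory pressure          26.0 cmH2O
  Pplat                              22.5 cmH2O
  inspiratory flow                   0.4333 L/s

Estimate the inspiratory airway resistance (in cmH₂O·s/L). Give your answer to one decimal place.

8.1

Raw = (PIP − Pplat) / flow = (26.0 − 22.5) / 0.4333 = 3.5 / 0.4333 = 8.078 cmH2O·s/L.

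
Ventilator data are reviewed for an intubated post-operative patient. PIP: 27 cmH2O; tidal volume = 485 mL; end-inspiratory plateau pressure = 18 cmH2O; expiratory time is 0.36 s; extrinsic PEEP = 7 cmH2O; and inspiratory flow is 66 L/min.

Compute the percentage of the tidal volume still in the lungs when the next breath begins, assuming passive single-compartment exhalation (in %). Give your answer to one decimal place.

Flow: 66 L/min ÷ 60 = 1.1 L/s.
R = (PIP − Pplat)/V̇ = (27 − 18) / 1.1 = 9.0/1.1 = 8.182 cmH2O·s/L.
C = Vt/(Pplat − PEEP) = 485.0 / (18 − 7) = 485.0/11.0 = 44.091 mL/cmH2O.
τ = R × C = 8.182 × 0.04409 L/cmH2O = 0.3607 s.
Fraction remaining at end-expiration = e^(−Te/τ) = e^(−0.36/0.3607) = 0.3686 → 36.86%.

36.9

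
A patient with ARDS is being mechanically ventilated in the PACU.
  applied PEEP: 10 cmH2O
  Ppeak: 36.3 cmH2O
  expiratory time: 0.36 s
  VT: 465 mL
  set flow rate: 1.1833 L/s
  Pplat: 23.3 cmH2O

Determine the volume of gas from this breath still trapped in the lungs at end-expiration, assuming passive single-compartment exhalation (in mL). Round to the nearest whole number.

R = (PIP − Pplat)/V̇ = (36.3 − 23.3) / 1.1833 = 13.0/1.1833 = 10.986 cmH2O·s/L.
C = Vt/(Pplat − PEEP) = 465.0 / (23.3 − 10) = 465.0/13.3 = 34.962 mL/cmH2O.
τ = R × C = 10.986 × 0.03496 L/cmH2O = 0.3841 s.
Fraction remaining = e^(−Te/τ) = e^(−0.36/0.3841) = 0.3917.
Trapped volume = 465.0 × 0.3917 = 182.14 mL.

182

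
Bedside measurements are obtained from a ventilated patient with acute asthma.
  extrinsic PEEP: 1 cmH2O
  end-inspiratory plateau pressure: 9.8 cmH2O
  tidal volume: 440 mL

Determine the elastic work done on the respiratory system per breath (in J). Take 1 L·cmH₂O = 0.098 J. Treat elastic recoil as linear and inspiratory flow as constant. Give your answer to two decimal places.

0.19

Elastic work ≈ ½ × (Pplat − PEEP) × Vt = 0.5 × (9.8 − 1) × 0.440 L = 0.5 × 8.8 × 0.440 = 1.936 L·cmH2O.
× 0.098 J/(L·cmH2O) → 0.1897 J.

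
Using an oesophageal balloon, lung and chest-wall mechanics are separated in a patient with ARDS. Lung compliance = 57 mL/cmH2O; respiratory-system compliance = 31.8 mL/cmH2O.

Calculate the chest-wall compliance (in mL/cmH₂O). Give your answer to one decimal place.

71.9

1/Ccw = 1/Crs − 1/CL.
1/Ccw = 1/31.8 − 1/57 = 0.0139.
Ccw = 71.942 mL/cmH2O.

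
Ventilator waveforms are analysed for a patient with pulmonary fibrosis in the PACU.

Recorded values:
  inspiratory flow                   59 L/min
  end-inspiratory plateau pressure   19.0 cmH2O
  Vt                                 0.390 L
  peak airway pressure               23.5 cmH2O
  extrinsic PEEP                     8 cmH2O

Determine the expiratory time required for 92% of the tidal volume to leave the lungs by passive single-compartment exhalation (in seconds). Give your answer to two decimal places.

Flow: 59 L/min ÷ 60 = 0.9833 L/s.
R = (PIP − Pplat)/V̇ = (23.5 − 19.0) / 0.9833 = 4.5/0.9833 = 4.576 cmH2O·s/L.
C = Vt/(Pplat − PEEP) = 390.0 / (19.0 − 8) = 390.0/11.0 = 35.455 mL/cmH2O.
τ = R × C = 4.576 × 0.03546 L/cmH2O = 0.1623 s.
t = −τ·ln(1 − 0.92) = −0.1623·ln(0.08) = 0.4099 s.

0.41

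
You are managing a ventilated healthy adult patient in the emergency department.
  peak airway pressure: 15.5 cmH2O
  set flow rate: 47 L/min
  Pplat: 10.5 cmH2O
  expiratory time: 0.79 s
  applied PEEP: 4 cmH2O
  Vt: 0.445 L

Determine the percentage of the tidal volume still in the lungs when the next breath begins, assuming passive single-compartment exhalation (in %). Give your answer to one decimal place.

Flow: 47 L/min ÷ 60 = 0.7833 L/s.
R = (PIP − Pplat)/V̇ = (15.5 − 10.5) / 0.7833 = 5.0/0.7833 = 6.383 cmH2O·s/L.
C = Vt/(Pplat − PEEP) = 445.0 / (10.5 − 4) = 445.0/6.5 = 68.462 mL/cmH2O.
τ = R × C = 6.383 × 0.06846 L/cmH2O = 0.437 s.
Fraction remaining at end-expiration = e^(−Te/τ) = e^(−0.79/0.437) = 0.164 → 16.4%.

16.4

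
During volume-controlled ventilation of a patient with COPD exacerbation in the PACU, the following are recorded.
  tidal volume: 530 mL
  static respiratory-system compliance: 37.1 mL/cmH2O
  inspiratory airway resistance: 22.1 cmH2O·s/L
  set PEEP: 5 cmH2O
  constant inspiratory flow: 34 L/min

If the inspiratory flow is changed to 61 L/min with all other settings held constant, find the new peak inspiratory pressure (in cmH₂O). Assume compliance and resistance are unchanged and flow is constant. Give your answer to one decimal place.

41.8

Flow: 34 L/min ÷ 60 = 0.5667 L/s.
New flow: 61 L/min ÷ 60 = 1.0167 L/s.
PIP = Vt/C + R·V̇ + PEEP (constant-flow equation of motion).
Only the resistive term changes: ΔPIP = R × ΔV̇ = 22.1 × (1.0167 − 0.5667) = 22.1 × 0.45 = 9.945 cmH2O.
Original PIP = 530/37.1 + 22.1×0.5667 + 5 = 31.81 cmH2O; new PIP = 31.81 + (9.945) = 41.755 cmH2O.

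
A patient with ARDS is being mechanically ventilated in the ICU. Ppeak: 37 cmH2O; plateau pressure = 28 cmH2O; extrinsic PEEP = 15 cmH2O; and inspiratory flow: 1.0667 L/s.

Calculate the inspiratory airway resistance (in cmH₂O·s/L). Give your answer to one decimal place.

8.4

Raw = (PIP − Pplat) / flow = (37 − 28) / 1.0667 = 9.0 / 1.0667 = 8.437 cmH2O·s/L.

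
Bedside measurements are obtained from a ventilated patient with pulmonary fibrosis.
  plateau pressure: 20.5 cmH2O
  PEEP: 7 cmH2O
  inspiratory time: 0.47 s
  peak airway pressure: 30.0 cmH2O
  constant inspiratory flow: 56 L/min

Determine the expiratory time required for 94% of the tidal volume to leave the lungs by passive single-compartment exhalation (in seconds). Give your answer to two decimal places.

Flow: 56 L/min ÷ 60 = 0.9333 L/s.
Vt = flow × Ti = 0.9333 L/s × 0.47 s × 1000 mL/L = 438.65 mL.
R = (PIP − Pplat)/V̇ = (30.0 − 20.5) / 0.9333 = 9.5/0.9333 = 10.179 cmH2O·s/L.
C = Vt/(Pplat − PEEP) = 438.65 / (20.5 − 7) = 438.65/13.5 = 32.493 mL/cmH2O.
τ = R × C = 10.179 × 0.03249 L/cmH2O = 0.3307 s.
t = −τ·ln(1 − 0.94) = −0.3307·ln(0.06) = 0.9304 s.

0.93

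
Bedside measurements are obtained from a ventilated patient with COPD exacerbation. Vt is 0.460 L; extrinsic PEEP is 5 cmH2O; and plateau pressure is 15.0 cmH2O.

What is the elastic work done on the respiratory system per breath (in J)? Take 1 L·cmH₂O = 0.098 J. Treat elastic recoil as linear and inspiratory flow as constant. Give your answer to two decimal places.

Elastic work ≈ ½ × (Pplat − PEEP) × Vt = 0.5 × (15.0 − 5) × 0.460 L = 0.5 × 10.0 × 0.460 = 2.3 L·cmH2O.
× 0.098 J/(L·cmH2O) → 0.2254 J.

0.23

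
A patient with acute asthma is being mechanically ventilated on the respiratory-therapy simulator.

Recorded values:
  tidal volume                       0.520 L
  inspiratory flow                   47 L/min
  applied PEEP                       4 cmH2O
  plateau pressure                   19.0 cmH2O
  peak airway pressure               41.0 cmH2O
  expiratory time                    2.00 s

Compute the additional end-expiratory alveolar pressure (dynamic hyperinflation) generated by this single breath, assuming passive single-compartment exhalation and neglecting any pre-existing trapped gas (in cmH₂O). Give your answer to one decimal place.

Flow: 47 L/min ÷ 60 = 0.7833 L/s.
R = (PIP − Pplat)/V̇ = (41.0 − 19.0) / 0.7833 = 22.0/0.7833 = 28.086 cmH2O·s/L.
C = Vt/(Pplat − PEEP) = 520.0 / (19.0 − 4) = 520.0/15.0 = 34.667 mL/cmH2O.
τ = R × C = 28.086 × 0.03467 L/cmH2O = 0.9737 s.
Fraction remaining = e^(−Te/τ) = e^(−2.00/0.9737) = 0.1282; trapped volume = 520.0 × 0.1282 = 66.664 mL.
Additional alveolar pressure from trapping ≈ V_trapped / C = 66.664 / 34.667 = 1.923 cmH2O.

1.9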